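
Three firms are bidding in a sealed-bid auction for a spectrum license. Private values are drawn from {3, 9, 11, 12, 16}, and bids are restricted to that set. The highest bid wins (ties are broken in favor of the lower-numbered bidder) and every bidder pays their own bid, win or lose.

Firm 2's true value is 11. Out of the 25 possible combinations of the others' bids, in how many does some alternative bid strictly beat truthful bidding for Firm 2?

Others bid (3, 3): truth gives 0; bid 9 gives 2 > 0. Violating.
Others bid (3, 9): truth gives 0; bid 9 gives 2 > 0. Violating.
Others bid (3, 12): truth gives -11; bid 12 gives -1 > -11. Violating.
Others bid (3, 16): truth gives -11; bid 3 gives -3 > -11. Violating.
Others bid (3, 11): truth gives 0; no alternative beats it.
Others bid (9, 3): truth gives 0; no alternative beats it.
(Checking all 25 profiles: 21 have a profitable deviation, 4 do not.)

21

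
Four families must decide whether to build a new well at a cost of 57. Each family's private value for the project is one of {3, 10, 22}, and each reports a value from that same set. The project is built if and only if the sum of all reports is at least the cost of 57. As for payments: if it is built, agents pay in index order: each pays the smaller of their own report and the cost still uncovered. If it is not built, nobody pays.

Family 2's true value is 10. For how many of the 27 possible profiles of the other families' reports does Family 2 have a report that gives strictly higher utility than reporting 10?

4

Others report (10, 22, 22): truth gives 0; report 3 gives 7 > 0. Violating.
Others report (22, 10, 22): truth gives 0; report 3 gives 7 > 0. Violating.
Others report (22, 22, 10): truth gives 0; report 3 gives 7 > 0. Violating.
Others report (22, 22, 22): truth gives 0; report 3 gives 7 > 0. Violating.
Others report (3, 3, 3): truth gives 0; no alternative beats it.
Others report (3, 3, 10): truth gives 0; no alternative beats it.
(Checking all 27 profiles: 4 have a profitable deviation, 23 do not.)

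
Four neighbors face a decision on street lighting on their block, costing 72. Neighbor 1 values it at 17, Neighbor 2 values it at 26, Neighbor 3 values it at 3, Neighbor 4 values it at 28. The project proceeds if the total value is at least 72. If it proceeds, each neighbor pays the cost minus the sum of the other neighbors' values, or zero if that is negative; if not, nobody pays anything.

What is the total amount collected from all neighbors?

66

Total value 74 ≥ cost 72, so it is built.
Neighbor 1: others sum to 57; max(0, 72 - 57) = 15.
Neighbor 2: others sum to 48; max(0, 72 - 48) = 24.
Neighbor 3: others sum to 71; max(0, 72 - 71) = 1.
Neighbor 4: others sum to 46; max(0, 72 - 46) = 26.
Total collected = 15 + 24 + 1 + 26 = 66.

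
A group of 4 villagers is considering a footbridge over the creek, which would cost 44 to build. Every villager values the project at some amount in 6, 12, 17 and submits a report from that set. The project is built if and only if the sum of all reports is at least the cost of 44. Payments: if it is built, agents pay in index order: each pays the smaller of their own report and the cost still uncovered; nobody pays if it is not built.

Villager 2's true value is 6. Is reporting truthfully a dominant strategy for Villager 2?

Yes

Check each profile of the others' reports and compare truth against every alternative report.
Others report (6, 12, 17): truth gives 0, best alternative gives -6.
Others report (6, 17, 12): truth gives 0, best alternative gives -6.
Others report (6, 17, 17): truth gives 0, best alternative gives -6.
Others report (12, 6, 17): truth gives 0, best alternative gives -6.
Others report (12, 12, 12): truth gives 0, best alternative gives -6.
Others report (12, 12, 17): truth gives 0, best alternative gives -6.
(Remaining 21 profiles checked similarly; truth is weakly best in each.)
In every case the truthful report is at least as good as any alternative, so it is a dominant strategy.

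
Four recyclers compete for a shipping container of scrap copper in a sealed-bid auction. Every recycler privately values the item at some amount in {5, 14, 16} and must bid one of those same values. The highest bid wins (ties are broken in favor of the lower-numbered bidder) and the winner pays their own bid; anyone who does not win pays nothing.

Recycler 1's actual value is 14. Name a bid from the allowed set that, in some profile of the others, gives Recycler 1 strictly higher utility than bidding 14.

5

Suppose Recycler 2 bids 5, Recycler 3 bids 5 and Recycler 4 bids 5.
Bid 14: wins, pays 14, utility 14 - 14 = 0.
Bid 5: wins, pays 5, utility 14 - 5 = 9.
So bidding 5 beats truth here (9 > 0).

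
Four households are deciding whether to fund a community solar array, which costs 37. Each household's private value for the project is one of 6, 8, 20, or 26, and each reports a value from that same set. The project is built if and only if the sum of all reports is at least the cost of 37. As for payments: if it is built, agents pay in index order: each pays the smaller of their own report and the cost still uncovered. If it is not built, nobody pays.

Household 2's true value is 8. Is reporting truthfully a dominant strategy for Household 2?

Consider the case where Household 1 reports 6, Household 3 reports 6 and Household 4 reports 20.
Truthful report 8: project built, pays 8, utility 8 - 8 = 0.
Report 6 instead: project built, pays 6, utility 8 - 6 = 2.
Since 2 > 0, reporting 6 is strictly better here, so truthful reporting is not dominant.

No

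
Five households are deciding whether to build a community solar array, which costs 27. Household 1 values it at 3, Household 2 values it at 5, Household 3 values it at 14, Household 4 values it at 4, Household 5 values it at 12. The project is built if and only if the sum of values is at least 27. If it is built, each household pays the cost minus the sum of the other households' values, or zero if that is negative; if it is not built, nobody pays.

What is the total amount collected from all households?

Total value 38 ≥ cost 27, so it is built.
Household 1: others sum to 35; max(0, 27 - 35) = 0.
Household 2: others sum to 33; max(0, 27 - 33) = 0.
Household 3: others sum to 24; max(0, 27 - 24) = 3.
Household 4: others sum to 34; max(0, 27 - 34) = 0.
Household 5: others sum to 26; max(0, 27 - 26) = 1.
Total collected = 0 + 0 + 3 + 0 + 1 = 4.

4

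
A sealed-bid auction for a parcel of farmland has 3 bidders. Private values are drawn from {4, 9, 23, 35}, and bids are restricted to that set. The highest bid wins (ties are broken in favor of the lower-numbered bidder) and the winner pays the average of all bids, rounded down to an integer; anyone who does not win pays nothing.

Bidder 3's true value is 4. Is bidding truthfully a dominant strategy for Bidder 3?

Check each profile of the others' bids and compare truth against every alternative bid.
Others bid (4, 4): truth gives 0, best alternative gives -1.
Others bid (4, 9): truth gives 0, best alternative gives 0.
Others bid (4, 23): truth gives 0, best alternative gives 0.
Others bid (4, 35): truth gives 0, best alternative gives 0.
Others bid (9, 4): truth gives 0, best alternative gives 0.
Others bid (9, 9): truth gives 0, best alternative gives 0.
(Remaining 10 profiles checked similarly; truth is weakly best in each.)
In every case the truthful bid is at least as good as any alternative, so it is a dominant strategy.

Yes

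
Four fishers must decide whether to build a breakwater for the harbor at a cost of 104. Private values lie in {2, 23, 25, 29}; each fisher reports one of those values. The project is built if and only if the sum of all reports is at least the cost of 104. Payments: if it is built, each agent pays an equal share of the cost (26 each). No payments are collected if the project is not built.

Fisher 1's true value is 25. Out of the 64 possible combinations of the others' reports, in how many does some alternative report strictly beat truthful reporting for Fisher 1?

Others report (23, 29, 29): truth gives -1; report 2 gives 0 > -1. Violating.
Others report (25, 25, 29): truth gives -1; report 2 gives 0 > -1. Violating.
Others report (25, 29, 25): truth gives -1; report 2 gives 0 > -1. Violating.
Others report (25, 29, 29): truth gives -1; report 2 gives 0 > -1. Violating.
Others report (2, 2, 2): truth gives 0; no alternative beats it.
Others report (2, 2, 23): truth gives 0; no alternative beats it.
(Checking all 64 profiles: 10 have a profitable deviation, 54 do not.)

10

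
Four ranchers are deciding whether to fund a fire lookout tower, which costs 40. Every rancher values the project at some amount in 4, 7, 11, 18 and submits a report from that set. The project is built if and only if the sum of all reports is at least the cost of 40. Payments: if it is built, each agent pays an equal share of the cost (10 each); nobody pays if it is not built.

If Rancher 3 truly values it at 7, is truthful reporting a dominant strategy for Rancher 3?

No

Consider the case where Rancher 1 reports 4, Rancher 2 reports 11 and Rancher 4 reports 18.
Truthful report 7: project built, pays 10, utility 7 - 10 = -3.
Report 4 instead: project not built, utility 0.
Since 0 > -3, reporting 4 is strictly better here, so truthful reporting is not dominant.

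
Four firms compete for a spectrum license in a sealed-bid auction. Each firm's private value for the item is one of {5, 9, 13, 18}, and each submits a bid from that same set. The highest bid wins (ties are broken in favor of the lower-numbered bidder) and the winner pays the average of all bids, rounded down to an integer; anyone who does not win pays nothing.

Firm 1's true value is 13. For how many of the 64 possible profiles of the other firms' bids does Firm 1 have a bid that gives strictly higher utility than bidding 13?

Others bid (5, 5, 5): truth gives 6; bid 5 gives 8 > 6. Violating.
Others bid (5, 5, 9): truth gives 5; bid 9 gives 6 > 5. Violating.
Others bid (5, 5, 18): truth gives 0; bid 18 gives 2 > 0. Violating.
Others bid (5, 9, 5): truth gives 5; bid 9 gives 6 > 5. Violating.
Others bid (5, 5, 13): truth gives 4; no alternative beats it.
Others bid (5, 9, 13): truth gives 3; no alternative beats it.
(Checking all 64 profiles: 17 have a profitable deviation, 47 do not.)

17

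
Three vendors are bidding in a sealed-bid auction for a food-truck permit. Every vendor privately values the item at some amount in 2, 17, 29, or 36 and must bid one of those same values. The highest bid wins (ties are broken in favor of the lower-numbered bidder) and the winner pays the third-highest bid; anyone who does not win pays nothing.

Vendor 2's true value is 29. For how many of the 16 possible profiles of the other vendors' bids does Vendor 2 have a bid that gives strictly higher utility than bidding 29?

Others bid (2, 36): truth gives 0; bid 36 gives 27 > 0. Violating.
Others bid (17, 36): truth gives 0; bid 36 gives 12 > 0. Violating.
Others bid (29, 2): truth gives 0; bid 36 gives 27 > 0. Violating.
Others bid (29, 17): truth gives 0; bid 36 gives 12 > 0. Violating.
Others bid (2, 2): truth gives 27; no alternative beats it.
Others bid (2, 17): truth gives 27; no alternative beats it.
(Checking all 16 profiles: 4 have a profitable deviation, 12 do not.)

4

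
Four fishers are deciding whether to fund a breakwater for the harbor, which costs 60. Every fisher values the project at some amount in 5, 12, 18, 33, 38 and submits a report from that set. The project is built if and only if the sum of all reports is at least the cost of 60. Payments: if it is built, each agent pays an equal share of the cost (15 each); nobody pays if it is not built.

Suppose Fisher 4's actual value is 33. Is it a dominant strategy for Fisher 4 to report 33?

Consider the case where Fisher 1 reports 5, Fisher 2 reports 5 and Fisher 3 reports 12.
Truthful report 33: project not built, utility 0.
Report 38 instead: project built, pays 15, utility 33 - 15 = 18.
Since 18 > 0, reporting 38 is strictly better here, so truthful reporting is not dominant.

No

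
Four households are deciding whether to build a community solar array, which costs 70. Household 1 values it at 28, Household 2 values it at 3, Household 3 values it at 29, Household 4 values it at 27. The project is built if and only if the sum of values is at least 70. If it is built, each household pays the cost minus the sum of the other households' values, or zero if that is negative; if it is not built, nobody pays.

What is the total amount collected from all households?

33

Total value 87 ≥ cost 70, so it is built.
Household 1: others sum to 59; max(0, 70 - 59) = 11.
Household 2: others sum to 84; max(0, 70 - 84) = 0.
Household 3: others sum to 58; max(0, 70 - 58) = 12.
Household 4: others sum to 60; max(0, 70 - 60) = 10.
Total collected = 11 + 0 + 12 + 10 = 33.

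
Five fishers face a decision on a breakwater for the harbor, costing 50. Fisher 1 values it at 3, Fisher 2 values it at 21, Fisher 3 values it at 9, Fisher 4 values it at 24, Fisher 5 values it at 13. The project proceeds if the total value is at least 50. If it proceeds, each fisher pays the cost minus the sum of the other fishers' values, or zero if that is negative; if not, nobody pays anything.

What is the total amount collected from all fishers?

Total value 70 ≥ cost 50, so it is built.
Fisher 1: others sum to 67; max(0, 50 - 67) = 0.
Fisher 2: others sum to 49; max(0, 50 - 49) = 1.
Fisher 3: others sum to 61; max(0, 50 - 61) = 0.
Fisher 4: others sum to 46; max(0, 50 - 46) = 4.
Fisher 5: others sum to 57; max(0, 50 - 57) = 0.
Total collected = 0 + 1 + 0 + 4 + 0 = 5.

5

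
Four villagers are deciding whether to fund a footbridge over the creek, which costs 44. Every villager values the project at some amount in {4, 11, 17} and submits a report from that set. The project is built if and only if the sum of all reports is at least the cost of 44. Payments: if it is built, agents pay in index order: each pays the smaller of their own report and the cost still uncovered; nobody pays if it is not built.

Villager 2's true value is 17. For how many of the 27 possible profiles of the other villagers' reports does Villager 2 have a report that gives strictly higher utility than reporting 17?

11

Others report (4, 17, 17): truth gives 0; report 11 gives 6 > 0. Violating.
Others report (11, 11, 11): truth gives 0; report 11 gives 6 > 0. Violating.
Others report (11, 11, 17): truth gives 0; report 11 gives 6 > 0. Violating.
Others report (11, 17, 11): truth gives 0; report 11 gives 6 > 0. Violating.
Others report (4, 4, 4): truth gives 0; no alternative beats it.
Others report (4, 4, 11): truth gives 0; no alternative beats it.
(Checking all 27 profiles: 11 have a profitable deviation, 16 do not.)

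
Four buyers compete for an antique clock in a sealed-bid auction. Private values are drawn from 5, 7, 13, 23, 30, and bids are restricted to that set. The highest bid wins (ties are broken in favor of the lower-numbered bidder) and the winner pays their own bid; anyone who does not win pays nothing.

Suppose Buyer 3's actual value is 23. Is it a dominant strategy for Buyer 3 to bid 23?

Consider the case where Buyer 1 bids 5, Buyer 2 bids 5 and Buyer 4 bids 5.
Truthful bid 23: wins, pays 23, utility 23 - 23 = 0.
Bid 7 instead: wins, pays 7, utility 23 - 7 = 16.
Since 16 > 0, bidding 7 is strictly better here, so truthful bidding is not dominant.

No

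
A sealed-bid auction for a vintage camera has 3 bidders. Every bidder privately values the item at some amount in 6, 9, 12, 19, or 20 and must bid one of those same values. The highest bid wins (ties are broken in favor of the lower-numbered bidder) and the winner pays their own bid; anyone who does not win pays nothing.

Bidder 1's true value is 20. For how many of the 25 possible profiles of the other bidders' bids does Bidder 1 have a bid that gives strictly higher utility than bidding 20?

Others bid (6, 6): truth gives 0; bid 6 gives 14 > 0. Violating.
Others bid (6, 9): truth gives 0; bid 9 gives 11 > 0. Violating.
Others bid (6, 12): truth gives 0; bid 12 gives 8 > 0. Violating.
Others bid (6, 19): truth gives 0; bid 19 gives 1 > 0. Violating.
Others bid (6, 20): truth gives 0; no alternative beats it.
Others bid (9, 20): truth gives 0; no alternative beats it.
(Checking all 25 profiles: 16 have a profitable deviation, 9 do not.)

16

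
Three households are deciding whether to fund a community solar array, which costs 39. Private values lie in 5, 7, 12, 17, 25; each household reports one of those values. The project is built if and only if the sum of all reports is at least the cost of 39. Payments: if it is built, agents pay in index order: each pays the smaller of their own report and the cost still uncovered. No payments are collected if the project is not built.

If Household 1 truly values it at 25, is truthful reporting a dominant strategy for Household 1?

No

Consider the case where Household 2 reports 5 and Household 3 reports 17.
Truthful report 25: project built, pays 25, utility 25 - 25 = 0.
Report 17 instead: project built, pays 17, utility 25 - 17 = 8.
Since 8 > 0, reporting 17 is strictly better here, so truthful reporting is not dominant.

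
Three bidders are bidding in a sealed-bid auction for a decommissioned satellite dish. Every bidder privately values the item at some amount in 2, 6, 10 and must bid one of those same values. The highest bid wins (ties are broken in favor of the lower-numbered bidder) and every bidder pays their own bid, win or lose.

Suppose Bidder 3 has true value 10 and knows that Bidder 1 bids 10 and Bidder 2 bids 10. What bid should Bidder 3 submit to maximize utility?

Bid 2: loses but pays 2, utility -2.
Bid 6: loses but pays 6, utility -6.
Bid 10: loses but pays 10, utility -10.
The best choice is 2 with utility -2.

2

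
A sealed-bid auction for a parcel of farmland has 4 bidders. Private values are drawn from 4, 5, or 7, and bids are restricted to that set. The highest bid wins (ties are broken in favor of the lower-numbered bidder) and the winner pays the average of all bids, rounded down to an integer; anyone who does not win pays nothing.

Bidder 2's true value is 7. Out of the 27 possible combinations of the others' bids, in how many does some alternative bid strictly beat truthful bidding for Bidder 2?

3

Others bid (4, 4, 5): truth gives 2; bid 5 gives 3 > 2. Violating.
Others bid (4, 5, 4): truth gives 2; bid 5 gives 3 > 2. Violating.
Others bid (4, 5, 5): truth gives 2; bid 5 gives 3 > 2. Violating.
Others bid (4, 4, 4): truth gives 3; no alternative beats it.
Others bid (4, 4, 7): truth gives 2; no alternative beats it.
(Checking all 27 profiles: 3 have a profitable deviation, 24 do not.)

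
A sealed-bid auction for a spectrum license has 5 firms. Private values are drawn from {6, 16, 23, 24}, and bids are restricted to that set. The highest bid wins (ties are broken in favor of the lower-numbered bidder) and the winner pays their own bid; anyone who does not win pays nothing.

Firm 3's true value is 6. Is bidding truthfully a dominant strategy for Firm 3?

Yes

Check each profile of the others' bids and compare truth against every alternative bid.
Others bid (6, 6, 6, 6): truth gives 0, best alternative gives -10.
Others bid (6, 6, 6, 16): truth gives 0, best alternative gives -10.
Others bid (6, 6, 16, 6): truth gives 0, best alternative gives -10.
Others bid (6, 6, 16, 16): truth gives 0, best alternative gives -10.
Others bid (6, 6, 6, 23): truth gives 0, best alternative gives 0.
Others bid (6, 6, 6, 24): truth gives 0, best alternative gives 0.
(Remaining 250 profiles checked similarly; truth is weakly best in each.)
In every case the truthful bid is at least as good as any alternative, so it is a dominant strategy.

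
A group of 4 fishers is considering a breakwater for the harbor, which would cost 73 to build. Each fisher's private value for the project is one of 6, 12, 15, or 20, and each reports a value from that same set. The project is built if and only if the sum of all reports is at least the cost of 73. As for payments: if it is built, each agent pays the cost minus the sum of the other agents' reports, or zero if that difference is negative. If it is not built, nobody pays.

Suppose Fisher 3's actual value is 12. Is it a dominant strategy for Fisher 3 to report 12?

Check each profile of the others' reports and compare truth against every alternative report.
Others report (6, 6, 6): truth gives 0, best alternative gives 0.
Others report (6, 6, 12): truth gives 0, best alternative gives 0.
Others report (6, 6, 15): truth gives 0, best alternative gives 0.
Others report (6, 6, 20): truth gives 0, best alternative gives 0.
Others report (6, 12, 6): truth gives 0, best alternative gives 0.
Others report (6, 12, 12): truth gives 0, best alternative gives 0.
(Remaining 58 profiles checked similarly; truth is weakly best in each.)
In every case the truthful report is at least as good as any alternative, so it is a dominant strategy.

Yes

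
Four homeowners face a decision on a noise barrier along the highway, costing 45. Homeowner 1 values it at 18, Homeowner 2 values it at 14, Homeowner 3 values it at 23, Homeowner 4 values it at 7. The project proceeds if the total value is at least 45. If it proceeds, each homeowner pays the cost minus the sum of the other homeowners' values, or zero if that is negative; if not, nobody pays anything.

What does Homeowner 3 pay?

Total value 62 ≥ cost 45, so the project is built.
The other homeowners' values sum to 39.
Cost minus that sum is 45 - 39 = 6.

6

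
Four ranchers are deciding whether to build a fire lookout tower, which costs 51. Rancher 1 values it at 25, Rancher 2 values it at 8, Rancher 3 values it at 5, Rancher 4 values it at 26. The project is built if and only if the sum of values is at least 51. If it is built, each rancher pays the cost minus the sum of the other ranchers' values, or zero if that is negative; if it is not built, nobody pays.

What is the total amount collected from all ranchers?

25

Total value 64 ≥ cost 51, so it is built.
Rancher 1: others sum to 39; max(0, 51 - 39) = 12.
Rancher 2: others sum to 56; max(0, 51 - 56) = 0.
Rancher 3: others sum to 59; max(0, 51 - 59) = 0.
Rancher 4: others sum to 38; max(0, 51 - 38) = 13.
Total collected = 12 + 0 + 0 + 13 = 25.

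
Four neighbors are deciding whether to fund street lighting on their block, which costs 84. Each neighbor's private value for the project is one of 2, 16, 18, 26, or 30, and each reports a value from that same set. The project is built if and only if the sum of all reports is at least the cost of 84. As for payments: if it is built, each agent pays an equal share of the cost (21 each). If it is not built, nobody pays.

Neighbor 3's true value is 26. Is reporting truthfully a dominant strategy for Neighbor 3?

No

Consider the case where Neighbor 1 reports 2, Neighbor 2 reports 26 and Neighbor 4 reports 26.
Truthful report 26: project not built, utility 0.
Report 30 instead: project built, pays 21, utility 26 - 21 = 5.
Since 5 > 0, reporting 30 is strictly better here, so truthful reporting is not dominant.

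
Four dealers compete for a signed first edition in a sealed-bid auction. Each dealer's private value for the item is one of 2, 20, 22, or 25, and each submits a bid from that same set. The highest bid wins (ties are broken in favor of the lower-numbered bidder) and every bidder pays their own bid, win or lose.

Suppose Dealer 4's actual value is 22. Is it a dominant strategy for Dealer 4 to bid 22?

No

Consider the case where Dealer 1 bids 2, Dealer 2 bids 2 and Dealer 3 bids 2.
Truthful bid 22: wins, pays 22, utility 22 - 22 = 0.
Bid 20 instead: wins, pays 20, utility 22 - 20 = 2.
Since 2 > 0, bidding 20 is strictly better here, so truthful bidding is not dominant.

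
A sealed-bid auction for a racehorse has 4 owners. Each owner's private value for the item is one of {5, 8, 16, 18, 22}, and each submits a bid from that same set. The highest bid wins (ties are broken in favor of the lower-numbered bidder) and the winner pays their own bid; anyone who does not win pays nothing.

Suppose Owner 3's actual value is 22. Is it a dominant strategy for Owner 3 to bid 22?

No

Consider the case where Owner 1 bids 5, Owner 2 bids 5 and Owner 4 bids 5.
Truthful bid 22: wins, pays 22, utility 22 - 22 = 0.
Bid 8 instead: wins, pays 8, utility 22 - 8 = 14.
Since 14 > 0, bidding 8 is strictly better here, so truthful bidding is not dominant.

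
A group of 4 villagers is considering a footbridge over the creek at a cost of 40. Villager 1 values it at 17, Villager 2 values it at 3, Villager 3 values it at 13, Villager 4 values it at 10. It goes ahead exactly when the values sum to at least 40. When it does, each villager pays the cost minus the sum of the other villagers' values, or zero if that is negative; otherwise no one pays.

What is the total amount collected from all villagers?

Total value 43 ≥ cost 40, so it is built.
Villager 1: others sum to 26; max(0, 40 - 26) = 14.
Villager 2: others sum to 40; max(0, 40 - 40) = 0.
Villager 3: others sum to 30; max(0, 40 - 30) = 10.
Villager 4: others sum to 33; max(0, 40 - 33) = 7.
Total collected = 14 + 0 + 10 + 7 = 31.

31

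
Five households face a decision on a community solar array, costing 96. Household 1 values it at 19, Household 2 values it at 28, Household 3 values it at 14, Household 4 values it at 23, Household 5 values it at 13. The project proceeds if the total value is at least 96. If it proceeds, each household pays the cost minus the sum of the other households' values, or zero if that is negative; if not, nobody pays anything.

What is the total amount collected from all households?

Total value 97 ≥ cost 96, so it is built.
Household 1: others sum to 78; max(0, 96 - 78) = 18.
Household 2: others sum to 69; max(0, 96 - 69) = 27.
Household 3: others sum to 83; max(0, 96 - 83) = 13.
Household 4: others sum to 74; max(0, 96 - 74) = 22.
Household 5: others sum to 84; max(0, 96 - 84) = 12.
Total collected = 18 + 27 + 13 + 22 + 12 = 92.

92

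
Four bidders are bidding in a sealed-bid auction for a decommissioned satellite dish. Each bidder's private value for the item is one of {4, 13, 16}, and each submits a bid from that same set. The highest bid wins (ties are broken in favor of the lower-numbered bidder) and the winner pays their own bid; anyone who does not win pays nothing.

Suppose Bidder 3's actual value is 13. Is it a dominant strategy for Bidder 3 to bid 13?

Yes

Check each profile of the others' bids and compare truth against every alternative bid.
Others bid (4, 4, 4): truth gives 0, best alternative gives 0.
Others bid (4, 4, 13): truth gives 0, best alternative gives 0.
Others bid (4, 4, 16): truth gives 0, best alternative gives 0.
Others bid (4, 13, 4): truth gives 0, best alternative gives 0.
Others bid (4, 13, 13): truth gives 0, best alternative gives 0.
Others bid (4, 13, 16): truth gives 0, best alternative gives 0.
(Remaining 21 profiles checked similarly; truth is weakly best in each.)
In every case the truthful bid is at least as good as any alternative, so it is a dominant strategy.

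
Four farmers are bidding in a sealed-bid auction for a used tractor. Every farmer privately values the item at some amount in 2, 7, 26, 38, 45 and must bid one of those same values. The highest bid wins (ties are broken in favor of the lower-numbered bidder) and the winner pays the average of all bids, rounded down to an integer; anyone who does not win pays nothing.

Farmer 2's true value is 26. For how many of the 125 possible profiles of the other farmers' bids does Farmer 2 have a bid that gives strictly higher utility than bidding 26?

Others bid (2, 2, 2): truth gives 18; bid 7 gives 23 > 18. Violating.
Others bid (2, 2, 7): truth gives 17; bid 7 gives 22 > 17. Violating.
Others bid (2, 2, 38): truth gives 0; bid 38 gives 6 > 0. Violating.
Others bid (2, 2, 45): truth gives 0; bid 45 gives 3 > 0. Violating.
Others bid (2, 2, 26): truth gives 12; no alternative beats it.
Others bid (2, 7, 26): truth gives 11; no alternative beats it.
(Checking all 125 profiles: 30 have a profitable deviation, 95 do not.)

30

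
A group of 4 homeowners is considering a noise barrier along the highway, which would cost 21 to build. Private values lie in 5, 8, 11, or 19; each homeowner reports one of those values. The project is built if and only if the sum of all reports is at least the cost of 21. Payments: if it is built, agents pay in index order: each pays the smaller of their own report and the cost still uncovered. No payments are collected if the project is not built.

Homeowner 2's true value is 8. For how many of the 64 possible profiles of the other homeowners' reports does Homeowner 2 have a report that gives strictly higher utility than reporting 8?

47

Others report (5, 5, 8): truth gives 0; report 5 gives 3 > 0. Violating.
Others report (5, 5, 11): truth gives 0; report 5 gives 3 > 0. Violating.
Others report (5, 5, 19): truth gives 0; report 5 gives 3 > 0. Violating.
Others report (5, 8, 5): truth gives 0; report 5 gives 3 > 0. Violating.
Others report (5, 5, 5): truth gives 0; no alternative beats it.
Others report (19, 5, 5): truth gives 6; no alternative beats it.
(Checking all 64 profiles: 47 have a profitable deviation, 17 do not.)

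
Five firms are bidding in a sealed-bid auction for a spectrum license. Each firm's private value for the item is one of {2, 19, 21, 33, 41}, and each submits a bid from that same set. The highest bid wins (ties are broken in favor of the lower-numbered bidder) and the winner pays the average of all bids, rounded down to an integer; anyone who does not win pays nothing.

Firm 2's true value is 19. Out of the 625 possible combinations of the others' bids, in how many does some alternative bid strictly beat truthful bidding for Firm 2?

73

Others bid (2, 2, 2, 21): truth gives 0; bid 21 gives 10 > 0. Violating.
Others bid (2, 2, 2, 33): truth gives 0; bid 33 gives 5 > 0. Violating.
Others bid (2, 2, 2, 41): truth gives 0; bid 41 gives 2 > 0. Violating.
Others bid (2, 2, 19, 21): truth gives 0; bid 21 gives 6 > 0. Violating.
Others bid (2, 2, 2, 2): truth gives 14; no alternative beats it.
Others bid (2, 2, 2, 19): truth gives 11; no alternative beats it.
(Checking all 625 profiles: 73 have a profitable deviation, 552 do not.)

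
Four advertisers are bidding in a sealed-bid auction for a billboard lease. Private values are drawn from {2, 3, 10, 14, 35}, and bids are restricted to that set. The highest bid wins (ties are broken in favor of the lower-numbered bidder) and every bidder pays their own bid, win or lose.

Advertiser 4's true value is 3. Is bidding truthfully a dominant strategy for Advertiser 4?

Consider the case where Advertiser 1 bids 2, Advertiser 2 bids 2 and Advertiser 3 bids 3.
Truthful bid 3: loses but pays 3, utility -3.
Bid 2 instead: loses but pays 2, utility -2.
Since -2 > -3, bidding 2 is strictly better here, so truthful bidding is not dominant.

No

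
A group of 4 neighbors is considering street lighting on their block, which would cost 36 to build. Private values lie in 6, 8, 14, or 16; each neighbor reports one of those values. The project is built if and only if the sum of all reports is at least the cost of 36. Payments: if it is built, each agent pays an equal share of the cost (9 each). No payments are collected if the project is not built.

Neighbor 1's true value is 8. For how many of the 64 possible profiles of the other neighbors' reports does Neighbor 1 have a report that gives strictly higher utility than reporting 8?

9

Others report (6, 6, 16): truth gives -1; report 6 gives 0 > -1. Violating.
Others report (6, 8, 14): truth gives -1; report 6 gives 0 > -1. Violating.
Others report (6, 14, 8): truth gives -1; report 6 gives 0 > -1. Violating.
Others report (6, 16, 6): truth gives -1; report 6 gives 0 > -1. Violating.
Others report (6, 6, 6): truth gives 0; no alternative beats it.
Others report (6, 6, 8): truth gives 0; no alternative beats it.
(Checking all 64 profiles: 9 have a profitable deviation, 55 do not.)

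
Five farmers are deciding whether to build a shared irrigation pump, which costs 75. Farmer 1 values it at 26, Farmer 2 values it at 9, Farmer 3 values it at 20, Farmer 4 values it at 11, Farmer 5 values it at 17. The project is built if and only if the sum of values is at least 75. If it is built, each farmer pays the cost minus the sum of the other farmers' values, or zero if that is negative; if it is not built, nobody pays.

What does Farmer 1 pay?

18

Total value 83 ≥ cost 75, so the project is built.
The other farmers' values sum to 57.
Cost minus that sum is 75 - 57 = 18.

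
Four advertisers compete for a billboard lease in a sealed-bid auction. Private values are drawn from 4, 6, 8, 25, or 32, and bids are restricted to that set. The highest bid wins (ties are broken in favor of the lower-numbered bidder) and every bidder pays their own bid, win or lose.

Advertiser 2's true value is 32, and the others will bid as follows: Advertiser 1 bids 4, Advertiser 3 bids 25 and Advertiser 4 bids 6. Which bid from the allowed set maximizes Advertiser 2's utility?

Bid 4: loses but pays 4, utility -4.
Bid 6: loses but pays 6, utility -6.
Bid 8: loses but pays 8, utility -8.
Bid 25: wins, pays 25, utility 32 - 25 = 7.
Bid 32: wins, pays 32, utility 32 - 32 = 0.
The best choice is 25 with utility 7.

25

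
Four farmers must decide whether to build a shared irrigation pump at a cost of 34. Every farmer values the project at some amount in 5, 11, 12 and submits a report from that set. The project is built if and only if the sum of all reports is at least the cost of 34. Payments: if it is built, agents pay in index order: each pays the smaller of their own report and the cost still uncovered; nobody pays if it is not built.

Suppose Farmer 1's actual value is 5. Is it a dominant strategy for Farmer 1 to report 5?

Yes

Check each profile of the others' reports and compare truth against every alternative report.
Others report (5, 11, 11): truth gives 0, best alternative gives -6.
Others report (5, 11, 12): truth gives 0, best alternative gives -6.
Others report (5, 12, 11): truth gives 0, best alternative gives -6.
Others report (5, 12, 12): truth gives 0, best alternative gives -6.
Others report (11, 5, 11): truth gives 0, best alternative gives -6.
Others report (11, 5, 12): truth gives 0, best alternative gives -6.
(Remaining 21 profiles checked similarly; truth is weakly best in each.)
In every case the truthful report is at least as good as any alternative, so it is a dominant strategy.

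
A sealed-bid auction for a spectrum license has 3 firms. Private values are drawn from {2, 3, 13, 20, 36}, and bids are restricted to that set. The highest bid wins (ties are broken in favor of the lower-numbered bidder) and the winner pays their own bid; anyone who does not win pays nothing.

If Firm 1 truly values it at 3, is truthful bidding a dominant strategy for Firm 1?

No

Consider the case where Firm 2 bids 2 and Firm 3 bids 2.
Truthful bid 3: wins, pays 3, utility 3 - 3 = 0.
Bid 2 instead: wins, pays 2, utility 3 - 2 = 1.
Since 1 > 0, bidding 2 is strictly better here, so truthful bidding is not dominant.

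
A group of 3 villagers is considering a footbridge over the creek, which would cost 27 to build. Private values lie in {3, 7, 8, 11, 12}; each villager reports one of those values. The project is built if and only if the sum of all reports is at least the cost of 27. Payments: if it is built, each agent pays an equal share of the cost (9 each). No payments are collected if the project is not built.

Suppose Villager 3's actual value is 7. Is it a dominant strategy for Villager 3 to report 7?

Consider the case where Villager 1 reports 8 and Villager 2 reports 12.
Truthful report 7: project built, pays 9, utility 7 - 9 = -2.
Report 3 instead: project not built, utility 0.
Since 0 > -2, reporting 3 is strictly better here, so truthful reporting is not dominant.

No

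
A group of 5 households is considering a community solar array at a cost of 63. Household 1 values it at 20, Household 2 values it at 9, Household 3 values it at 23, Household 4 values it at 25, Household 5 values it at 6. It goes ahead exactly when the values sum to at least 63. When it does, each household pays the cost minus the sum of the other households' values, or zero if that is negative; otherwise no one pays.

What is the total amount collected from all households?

8

Total value 83 ≥ cost 63, so it is built.
Household 1: others sum to 63; max(0, 63 - 63) = 0.
Household 2: others sum to 74; max(0, 63 - 74) = 0.
Household 3: others sum to 60; max(0, 63 - 60) = 3.
Household 4: others sum to 58; max(0, 63 - 58) = 5.
Household 5: others sum to 77; max(0, 63 - 77) = 0.
Total collected = 0 + 0 + 3 + 5 + 0 = 8.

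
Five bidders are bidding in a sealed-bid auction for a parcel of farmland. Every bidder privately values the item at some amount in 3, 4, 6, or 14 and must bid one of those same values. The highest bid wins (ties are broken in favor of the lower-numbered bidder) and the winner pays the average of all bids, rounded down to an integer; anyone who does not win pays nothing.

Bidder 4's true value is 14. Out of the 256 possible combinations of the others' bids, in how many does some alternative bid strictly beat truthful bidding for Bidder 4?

Others bid (3, 3, 3, 3): truth gives 9; bid 4 gives 11 > 9. Violating.
Others bid (3, 3, 3, 4): truth gives 9; bid 4 gives 11 > 9. Violating.
Others bid (3, 3, 3, 6): truth gives 9; bid 6 gives 10 > 9. Violating.
Others bid (3, 3, 4, 3): truth gives 9; bid 6 gives 11 > 9. Violating.
Others bid (3, 3, 3, 14): truth gives 7; no alternative beats it.
Others bid (3, 3, 4, 14): truth gives 7; no alternative beats it.
(Checking all 256 profiles: 24 have a profitable deviation, 232 do not.)

24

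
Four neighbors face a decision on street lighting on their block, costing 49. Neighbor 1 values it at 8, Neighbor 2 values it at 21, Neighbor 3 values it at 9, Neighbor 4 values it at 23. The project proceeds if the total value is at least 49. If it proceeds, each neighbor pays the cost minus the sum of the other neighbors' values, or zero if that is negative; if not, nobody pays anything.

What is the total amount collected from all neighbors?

Total value 61 ≥ cost 49, so it is built.
Neighbor 1: others sum to 53; max(0, 49 - 53) = 0.
Neighbor 2: others sum to 40; max(0, 49 - 40) = 9.
Neighbor 3: others sum to 52; max(0, 49 - 52) = 0.
Neighbor 4: others sum to 38; max(0, 49 - 38) = 11.
Total collected = 0 + 9 + 0 + 11 = 20.

20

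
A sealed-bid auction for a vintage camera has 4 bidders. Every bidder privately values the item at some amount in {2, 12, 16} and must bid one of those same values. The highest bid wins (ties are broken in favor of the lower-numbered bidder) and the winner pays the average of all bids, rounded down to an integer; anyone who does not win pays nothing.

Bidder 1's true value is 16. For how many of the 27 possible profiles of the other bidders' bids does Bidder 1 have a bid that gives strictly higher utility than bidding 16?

8

Others bid (2, 2, 2): truth gives 11; bid 2 gives 14 > 11. Violating.
Others bid (2, 2, 12): truth gives 8; bid 12 gives 9 > 8. Violating.
Others bid (2, 12, 2): truth gives 8; bid 12 gives 9 > 8. Violating.
Others bid (2, 12, 12): truth gives 6; bid 12 gives 7 > 6. Violating.
Others bid (2, 2, 16): truth gives 7; no alternative beats it.
Others bid (2, 12, 16): truth gives 5; no alternative beats it.
(Checking all 27 profiles: 8 have a profitable deviation, 19 do not.)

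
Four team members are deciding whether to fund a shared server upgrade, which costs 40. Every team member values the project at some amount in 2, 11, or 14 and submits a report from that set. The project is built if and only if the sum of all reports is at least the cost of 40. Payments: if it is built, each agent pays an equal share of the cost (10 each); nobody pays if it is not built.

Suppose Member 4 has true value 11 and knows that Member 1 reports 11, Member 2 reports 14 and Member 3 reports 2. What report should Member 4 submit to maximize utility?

14

Report 2: project not built, utility 0.
Report 11: project not built, utility 0.
Report 14: project built, pays 10, utility 11 - 10 = 1.
The best choice is 14 with utility 1.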